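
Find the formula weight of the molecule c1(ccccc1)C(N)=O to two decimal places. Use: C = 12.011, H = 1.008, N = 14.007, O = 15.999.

Molecular formula: C7H7NO.
M = 7×12.011 + 7×1.008 + 1×14.007 + 1×15.999 = 121.14 g/mol.

121.14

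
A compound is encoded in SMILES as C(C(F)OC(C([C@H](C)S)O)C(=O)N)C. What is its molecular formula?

C8H16FNO3S

Heavy atoms from the SMILES: 8 C, 1 F, 1 N, 3 O, 1 S.
Implicit hydrogens by atom environment:
  4 × C: 1 H each → 4
  2 × C: 3 H each → 6
  2 × O: no H
  1 × C: 2 H
  1 × C: no H
  1 × F: no H
  1 × N: 2 H
  1 × O: 1 H
  1 × S: 1 H
  Total hydrogens = 16.
Molecular formula: C8H16FNO3S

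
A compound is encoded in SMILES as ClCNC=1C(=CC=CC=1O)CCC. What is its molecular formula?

C10H14ClNO

Heavy atoms from the SMILES: 10 C, 1 Cl, 1 N, 1 O.
Implicit hydrogens by atom environment:
  3 × C: 2 H each → 6
  3 × C (aromatic): 1 H each → 3
  3 × C (aromatic): no H
  1 × C: 3 H
  1 × Cl: no H
  1 × N: 1 H
  1 × O: 1 H
  Total hydrogens = 14.
Molecular formula: C10H14ClNO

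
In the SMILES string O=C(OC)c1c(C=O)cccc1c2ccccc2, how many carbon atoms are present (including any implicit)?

The symbol for carbon appears 15 times in the SMILES. Lowercase c denotes aromatic carbon and counts toward C.

15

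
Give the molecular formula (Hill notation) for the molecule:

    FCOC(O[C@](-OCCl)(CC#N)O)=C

C7H9ClFNO4

Heavy atoms from the SMILES: 7 C, 1 Cl, 1 F, 1 N, 4 O.
Implicit hydrogens by atom environment:
  4 × C: 2 H each → 8
  3 × C: no H
  3 × O: no H
  1 × Cl: no H
  1 × F: no H
  1 × N: no H
  1 × O: 1 H
  Total hydrogens = 9.
Molecular formula: C7H9ClFNO4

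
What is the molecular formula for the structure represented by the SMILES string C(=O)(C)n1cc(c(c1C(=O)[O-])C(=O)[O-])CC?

[C10H9NO5]2-

Heavy atoms from the SMILES: 10 C, 1 N, 5 O.
Implicit hydrogens by atom environment:
  3 × C (aromatic): no H
  3 × C: no H
  3 × O: no H
  2 × C: 3 H each → 6
  2 × O (charge -1): no H
  1 × C: 2 H
  1 × C (aromatic): 1 H
  1 × N (aromatic): no H
  Total hydrogens = 9.
Net charge -2.
Molecular formula: [C10H9NO5]2-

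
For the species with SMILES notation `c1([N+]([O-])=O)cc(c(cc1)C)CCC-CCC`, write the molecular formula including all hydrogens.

Heavy atoms from the SMILES: 13 C, 1 N, 2 O.
Implicit hydrogens by atom environment:
  5 × C: 2 H each → 10
  3 × C (aromatic): 1 H each → 3
  3 × C (aromatic): no H
  2 × C: 3 H each → 6
  1 × N (charge +1): no H
  1 × O: no H
  1 × O (charge -1): no H
  Total hydrogens = 19.
Molecular formula: C13H19NO2

C13H19NO2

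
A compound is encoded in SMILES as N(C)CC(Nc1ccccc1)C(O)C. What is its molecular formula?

Heavy atoms from the SMILES: 11 C, 2 N, 1 O.
Implicit hydrogens by atom environment:
  5 × C (aromatic): 1 H each → 5
  2 × C: 3 H each → 6
  2 × C: 1 H each → 2
  2 × N: 1 H each → 2
  1 × C: 2 H
  1 × C (aromatic): no H
  1 × O: 1 H
  Total hydrogens = 18.
Molecular formula: C11H18N2O

C11H18N2O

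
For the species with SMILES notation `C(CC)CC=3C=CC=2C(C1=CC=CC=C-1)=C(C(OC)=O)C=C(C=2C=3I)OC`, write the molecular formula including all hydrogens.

Heavy atoms from the SMILES: 23 C, 1 I, 3 O.
Implicit hydrogens by atom environment:
  8 × C (aromatic): 1 H each → 8
  8 × C (aromatic): no H
  3 × C: 3 H each → 9
  3 × C: 2 H each → 6
  3 × O: no H
  1 × C: no H
  1 × I: no H
  Total hydrogens = 23.
Molecular formula: C23H23IO3

C23H23IO3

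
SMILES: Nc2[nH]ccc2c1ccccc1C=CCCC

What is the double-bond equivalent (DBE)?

8

Molecular formula from the SMILES: C15H18N2.
DoU = (2C + 2 + N − H − X)/2 = (2·15 + 2 + 2 − 18 − 0)/2 = 16/2 = 8.
(Structurally: 2 ring(s) + 6 π bond(s) = 8.)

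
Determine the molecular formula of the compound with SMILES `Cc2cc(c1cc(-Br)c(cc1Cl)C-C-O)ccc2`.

C15H14BrClO

Heavy atoms from the SMILES: 1 Br, 15 C, 1 Cl, 1 O.
Implicit hydrogens by atom environment:
  6 × C (aromatic): 1 H each → 6
  6 × C (aromatic): no H
  2 × C: 2 H each → 4
  1 × Br: no H
  1 × C: 3 H
  1 × Cl: no H
  1 × O: 1 H
  Total hydrogens = 14.
Molecular formula: C15H14BrClO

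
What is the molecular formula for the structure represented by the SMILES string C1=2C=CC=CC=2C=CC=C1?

C10H8

Heavy atoms from the SMILES: 10 C.
Implicit hydrogens by atom environment:
  8 × C (aromatic): 1 H each → 8
  2 × C (aromatic): no H
  Total hydrogens = 8.
Molecular formula: C10H8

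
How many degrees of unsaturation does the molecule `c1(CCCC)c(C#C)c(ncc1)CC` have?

6

Molecular formula from the SMILES: C13H17N.
DoU = (2C + 2 + N − H − X)/2 = (2·13 + 2 + 1 − 17 − 0)/2 = 12/2 = 6.
(Structurally: 1 ring(s) + 5 π bond(s) = 6.)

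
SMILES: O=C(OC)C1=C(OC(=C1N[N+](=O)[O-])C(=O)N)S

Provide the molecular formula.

C7H7N3O6S

Heavy atoms from the SMILES: 7 C, 3 N, 6 O, 1 S.
Implicit hydrogens by atom environment:
  4 × C (aromatic): no H
  4 × O: no H
  2 × C: no H
  1 × C: 3 H
  1 × N: 2 H
  1 × N: 1 H
  1 × N (charge +1): no H
  1 × O (aromatic): no H
  1 × O (charge -1): no H
  1 × S: 1 H
  Total hydrogens = 7.
Molecular formula: C7H7N3O6S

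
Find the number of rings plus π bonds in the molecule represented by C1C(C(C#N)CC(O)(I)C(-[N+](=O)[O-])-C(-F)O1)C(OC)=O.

Molecular formula from the SMILES: C10H12FIN2O6.
DoU = (2C + 2 + N − H − X)/2 = (2·10 + 2 + 2 − 12 − 2)/2 = 10/2 = 5.
(Structurally: 1 ring(s) + 4 π bond(s) = 5.)

5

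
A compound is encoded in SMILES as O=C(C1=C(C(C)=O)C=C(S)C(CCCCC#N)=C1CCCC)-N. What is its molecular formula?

C18H24N2O2S

Heavy atoms from the SMILES: 18 C, 2 N, 2 O, 1 S.
Implicit hydrogens by atom environment:
  7 × C: 2 H each → 14
  5 × C (aromatic): no H
  3 × C: no H
  2 × C: 3 H each → 6
  2 × O: no H
  1 × C (aromatic): 1 H
  1 × N: 2 H
  1 × N: no H
  1 × S: 1 H
  Total hydrogens = 24.
Molecular formula: C18H24N2O2S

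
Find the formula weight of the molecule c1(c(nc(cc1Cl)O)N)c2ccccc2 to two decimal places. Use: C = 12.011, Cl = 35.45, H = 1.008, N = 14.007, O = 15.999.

220.66

Molecular formula: C11H9ClN2O.
M = 11×12.011 + 1×35.45 + 9×1.008 + 2×14.007 + 1×15.999 = 220.66 g/mol.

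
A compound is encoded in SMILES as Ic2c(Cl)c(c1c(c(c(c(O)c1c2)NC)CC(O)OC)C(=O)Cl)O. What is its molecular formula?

C15H14Cl2INO5

Heavy atoms from the SMILES: 15 C, 2 Cl, 1 I, 1 N, 5 O.
Implicit hydrogens by atom environment:
  9 × C (aromatic): no H
  3 × O: 1 H each → 3
  2 × C: 3 H each → 6
  2 × Cl: no H
  2 × O: no H
  1 × C: 2 H
  1 × C (aromatic): 1 H
  1 × C: 1 H
  1 × C: no H
  1 × I: no H
  1 × N: 1 H
  Total hydrogens = 14.
Molecular formula: C15H14Cl2INO5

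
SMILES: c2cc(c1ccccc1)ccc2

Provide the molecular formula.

Heavy atoms from the SMILES: 12 C.
Implicit hydrogens by atom environment:
  10 × C (aromatic): 1 H each → 10
  2 × C (aromatic): no H
  Total hydrogens = 10.
Molecular formula: C12H10

C12H10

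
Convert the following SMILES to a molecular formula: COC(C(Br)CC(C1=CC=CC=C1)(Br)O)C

Heavy atoms from the SMILES: 2 Br, 12 C, 2 O.
Implicit hydrogens by atom environment:
  5 × C (aromatic): 1 H each → 5
  2 × Br: no H
  2 × C: 3 H each → 6
  2 × C: 1 H each → 2
  1 × C: 2 H
  1 × C: no H
  1 × C (aromatic): no H
  1 × O: 1 H
  1 × O: no H
  Total hydrogens = 16.
Molecular formula: C12H16Br2O2

C12H16Br2O2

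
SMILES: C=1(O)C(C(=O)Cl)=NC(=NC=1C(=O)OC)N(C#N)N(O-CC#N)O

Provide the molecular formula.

Heavy atoms from the SMILES: 10 C, 1 Cl, 6 N, 6 O.
Implicit hydrogens by atom environment:
  4 × C (aromatic): no H
  4 × C: no H
  4 × N: no H
  4 × O: no H
  2 × N (aromatic): no H
  2 × O: 1 H each → 2
  1 × C: 3 H
  1 × C: 2 H
  1 × Cl: no H
  Total hydrogens = 7.
Molecular formula: C10H7ClN6O6

C10H7ClN6O6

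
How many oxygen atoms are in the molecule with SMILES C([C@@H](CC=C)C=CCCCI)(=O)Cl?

The symbol for oxygen appears 1 time in the SMILES.

1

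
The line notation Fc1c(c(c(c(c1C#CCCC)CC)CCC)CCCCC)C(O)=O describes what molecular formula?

Heavy atoms from the SMILES: 22 C, 1 F, 2 O.
Implicit hydrogens by atom environment:
  9 × C: 2 H each → 18
  6 × C (aromatic): no H
  4 × C: 3 H each → 12
  3 × C: no H
  1 × F: no H
  1 × O: 1 H
  1 × O: no H
  Total hydrogens = 31.
Molecular formula: C22H31FO2

C22H31FO2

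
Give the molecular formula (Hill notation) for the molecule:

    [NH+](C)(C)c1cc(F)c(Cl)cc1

C8H10ClFN+

Heavy atoms from the SMILES: 8 C, 1 Cl, 1 F, 1 N.
Implicit hydrogens by atom environment:
  3 × C (aromatic): 1 H each → 3
  3 × C (aromatic): no H
  2 × C: 3 H each → 6
  1 × Cl: no H
  1 × F: no H
  1 × N (charge +1): 1 H
  Total hydrogens = 10.
Net charge +1.
Molecular formula: C8H10ClFN+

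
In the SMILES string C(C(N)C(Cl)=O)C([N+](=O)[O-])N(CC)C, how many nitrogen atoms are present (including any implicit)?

The symbol for nitrogen appears 3 times in the SMILES.

3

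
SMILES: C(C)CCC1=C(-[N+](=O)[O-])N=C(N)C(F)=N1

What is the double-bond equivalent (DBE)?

Molecular formula from the SMILES: C8H11FN4O2.
DoU = (2C + 2 + N − H − X)/2 = (2·8 + 2 + 4 − 11 − 1)/2 = 10/2 = 5.
(Structurally: 1 ring(s) + 4 π bond(s) = 5.)

5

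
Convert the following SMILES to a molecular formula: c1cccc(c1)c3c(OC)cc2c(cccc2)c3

C17H14O

Heavy atoms from the SMILES: 17 C, 1 O.
Implicit hydrogens by atom environment:
  11 × C (aromatic): 1 H each → 11
  5 × C (aromatic): no H
  1 × C: 3 H
  1 × O: no H
  Total hydrogens = 14.
Molecular formula: C17H14O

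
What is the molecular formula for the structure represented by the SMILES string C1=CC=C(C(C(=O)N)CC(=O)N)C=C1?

C10H12N2O2

Heavy atoms from the SMILES: 10 C, 2 N, 2 O.
Implicit hydrogens by atom environment:
  5 × C (aromatic): 1 H each → 5
  2 × C: no H
  2 × N: 2 H each → 4
  2 × O: no H
  1 × C: 2 H
  1 × C: 1 H
  1 × C (aromatic): no H
  Total hydrogens = 12.
Molecular formula: C10H12N2O2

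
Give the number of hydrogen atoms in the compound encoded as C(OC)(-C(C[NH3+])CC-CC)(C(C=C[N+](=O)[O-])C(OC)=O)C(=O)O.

25

Hydrogens are implicit in SMILES; fill each atom to its normal valence:
  5 × O: no H
  4 × C: 2 H each → 8
  4 × C: 1 H each → 4
  3 × C: 3 H each → 9
  3 × C: no H
  1 × N (charge +1): 3 H
  1 × N (charge +1): no H
  1 × O: 1 H
  1 × O (charge -1): no H
  Total hydrogens = 25.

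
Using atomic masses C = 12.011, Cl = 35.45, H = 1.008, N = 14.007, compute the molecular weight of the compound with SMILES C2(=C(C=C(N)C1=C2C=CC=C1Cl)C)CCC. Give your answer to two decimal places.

233.74

Molecular formula: C14H16ClN.
M = 14×12.011 + 1×35.45 + 16×1.008 + 1×14.007 = 233.74 g/mol.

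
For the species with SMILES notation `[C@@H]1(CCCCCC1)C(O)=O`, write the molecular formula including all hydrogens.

Heavy atoms from the SMILES: 8 C, 2 O.
Implicit hydrogens by atom environment:
  6 × C: 2 H each → 12
  1 × C: 1 H
  1 × C: no H
  1 × O: 1 H
  1 × O: no H
  Total hydrogens = 14.
Molecular formula: C8H14O2

C8H14O2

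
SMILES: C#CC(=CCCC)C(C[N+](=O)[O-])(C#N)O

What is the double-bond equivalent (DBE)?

Molecular formula from the SMILES: C10H12N2O3.
DoU = (2C + 2 + N − H − X)/2 = (2·10 + 2 + 2 − 12 − 0)/2 = 12/2 = 6.
(Structurally: 0 ring(s) + 6 π bond(s) = 6.)

6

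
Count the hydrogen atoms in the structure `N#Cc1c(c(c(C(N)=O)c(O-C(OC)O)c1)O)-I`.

9

Hydrogens are implicit in SMILES; fill each atom to its normal valence:
  5 × C (aromatic): no H
  3 × O: no H
  2 × C: no H
  2 × O: 1 H each → 2
  1 × C: 3 H
  1 × C (aromatic): 1 H
  1 × C: 1 H
  1 × I: no H
  1 × N: 2 H
  1 × N: no H
  Total hydrogens = 9.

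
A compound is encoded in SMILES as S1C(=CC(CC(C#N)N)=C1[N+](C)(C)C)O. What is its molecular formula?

C10H16N3OS+

Heavy atoms from the SMILES: 10 C, 3 N, 1 O, 1 S.
Implicit hydrogens by atom environment:
  3 × C: 3 H each → 9
  3 × C (aromatic): no H
  1 × C: 2 H
  1 × C (aromatic): 1 H
  1 × C: 1 H
  1 × C: no H
  1 × N: 2 H
  1 × N (charge +1): no H
  1 × N: no H
  1 × O: 1 H
  1 × S (aromatic): no H
  Total hydrogens = 16.
Net charge +1.
Molecular formula: C10H16N3OS+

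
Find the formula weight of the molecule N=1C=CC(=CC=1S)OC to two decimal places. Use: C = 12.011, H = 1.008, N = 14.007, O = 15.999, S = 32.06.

141.19

Molecular formula: C6H7NOS.
M = 6×12.011 + 7×1.008 + 1×14.007 + 1×15.999 + 1×32.06 = 141.19 g/mol.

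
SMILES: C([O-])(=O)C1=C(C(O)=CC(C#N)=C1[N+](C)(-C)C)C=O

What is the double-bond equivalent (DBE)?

Molecular formula from the SMILES: C12H12N2O4.
DoU = (2C + 2 + N − H − X)/2 = (2·12 + 2 + 2 − 12 − 0)/2 = 16/2 = 8.
(Structurally: 1 ring(s) + 7 π bond(s) = 8.)

8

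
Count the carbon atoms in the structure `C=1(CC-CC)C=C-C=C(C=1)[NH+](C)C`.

The symbol for carbon appears 12 times in the SMILES.

12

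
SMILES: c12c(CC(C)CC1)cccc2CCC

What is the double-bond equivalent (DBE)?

Molecular formula from the SMILES: C14H20.
DoU = (2C + 2 + N − H − X)/2 = (2·14 + 2 + 0 − 20 − 0)/2 = 10/2 = 5.
(Structurally: 2 ring(s) + 3 π bond(s) = 5.)

5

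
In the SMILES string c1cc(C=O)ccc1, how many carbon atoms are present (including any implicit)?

The symbol for carbon appears 7 times in the SMILES. Lowercase c denotes aromatic carbon and counts toward C.

7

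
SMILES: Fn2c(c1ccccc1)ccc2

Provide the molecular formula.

Heavy atoms from the SMILES: 10 C, 1 F, 1 N.
Implicit hydrogens by atom environment:
  8 × C (aromatic): 1 H each → 8
  2 × C (aromatic): no H
  1 × F: no H
  1 × N (aromatic): no H
  Total hydrogens = 8.
Molecular formula: C10H8FN

C10H8FN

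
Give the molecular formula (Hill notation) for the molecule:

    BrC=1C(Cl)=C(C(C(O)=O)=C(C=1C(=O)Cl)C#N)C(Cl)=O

C10HBrCl3NO4

Heavy atoms from the SMILES: 1 Br, 10 C, 3 Cl, 1 N, 4 O.
Implicit hydrogens by atom environment:
  6 × C (aromatic): no H
  4 × C: no H
  3 × Cl: no H
  3 × O: no H
  1 × Br: no H
  1 × N: no H
  1 × O: 1 H
  Total hydrogens = 1.
Molecular formula: C10HBrCl3NO4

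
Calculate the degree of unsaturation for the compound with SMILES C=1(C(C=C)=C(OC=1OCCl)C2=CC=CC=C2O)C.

8

Molecular formula from the SMILES: C14H13ClO3.
DoU = (2C + 2 + N − H − X)/2 = (2·14 + 2 + 0 − 13 − 1)/2 = 16/2 = 8.
(Structurally: 2 ring(s) + 6 π bond(s) = 8.)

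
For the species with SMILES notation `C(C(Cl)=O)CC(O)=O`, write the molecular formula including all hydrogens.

C4H5ClO3

Heavy atoms from the SMILES: 4 C, 1 Cl, 3 O.
Implicit hydrogens by atom environment:
  2 × C: 2 H each → 4
  2 × C: no H
  2 × O: no H
  1 × Cl: no H
  1 × O: 1 H
  Total hydrogens = 5.
Molecular formula: C4H5ClO3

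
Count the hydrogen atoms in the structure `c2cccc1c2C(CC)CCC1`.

Hydrogens are implicit in SMILES; fill each atom to its normal valence:
  4 × C: 2 H each → 8
  4 × C (aromatic): 1 H each → 4
  2 × C (aromatic): no H
  1 × C: 3 H
  1 × C: 1 H
  Total hydrogens = 16.

16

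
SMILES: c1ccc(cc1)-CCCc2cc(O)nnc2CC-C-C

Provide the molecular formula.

Heavy atoms from the SMILES: 17 C, 2 N, 1 O.
Implicit hydrogens by atom environment:
  6 × C: 2 H each → 12
  6 × C (aromatic): 1 H each → 6
  4 × C (aromatic): no H
  2 × N (aromatic): no H
  1 × C: 3 H
  1 × O: 1 H
  Total hydrogens = 22.
Molecular formula: C17H22N2O

C17H22N2O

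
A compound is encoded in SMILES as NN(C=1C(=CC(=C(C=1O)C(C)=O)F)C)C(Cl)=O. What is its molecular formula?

C10H10ClFN2O3

Heavy atoms from the SMILES: 10 C, 1 Cl, 1 F, 2 N, 3 O.
Implicit hydrogens by atom environment:
  5 × C (aromatic): no H
  2 × C: 3 H each → 6
  2 × C: no H
  2 × O: no H
  1 × C (aromatic): 1 H
  1 × Cl: no H
  1 × F: no H
  1 × N: 2 H
  1 × N: no H
  1 × O: 1 H
  Total hydrogens = 10.
Molecular formula: C10H10ClFN2O3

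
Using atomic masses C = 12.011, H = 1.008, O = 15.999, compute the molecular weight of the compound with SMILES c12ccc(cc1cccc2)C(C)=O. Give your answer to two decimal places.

Molecular formula: C12H10O.
M = 12×12.011 + 10×1.008 + 1×15.999 = 170.21 g/mol.

170.21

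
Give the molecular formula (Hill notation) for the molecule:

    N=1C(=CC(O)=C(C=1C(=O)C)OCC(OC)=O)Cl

Heavy atoms from the SMILES: 10 C, 1 Cl, 1 N, 5 O.
Implicit hydrogens by atom environment:
  4 × C (aromatic): no H
  4 × O: no H
  2 × C: 3 H each → 6
  2 × C: no H
  1 × C: 2 H
  1 × C (aromatic): 1 H
  1 × Cl: no H
  1 × N (aromatic): no H
  1 × O: 1 H
  Total hydrogens = 10.
Molecular formula: C10H10ClNO5

C10H10ClNO5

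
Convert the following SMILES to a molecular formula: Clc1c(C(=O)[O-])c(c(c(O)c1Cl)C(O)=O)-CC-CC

C12H11Cl2O5-

Heavy atoms from the SMILES: 12 C, 2 Cl, 5 O.
Implicit hydrogens by atom environment:
  6 × C (aromatic): no H
  3 × C: 2 H each → 6
  2 × C: no H
  2 × Cl: no H
  2 × O: 1 H each → 2
  2 × O: no H
  1 × C: 3 H
  1 × O (charge -1): no H
  Total hydrogens = 11.
Net charge -1.
Molecular formula: C12H11Cl2O5-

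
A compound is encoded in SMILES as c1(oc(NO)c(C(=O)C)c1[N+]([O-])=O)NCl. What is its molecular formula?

Heavy atoms from the SMILES: 6 C, 1 Cl, 3 N, 5 O.
Implicit hydrogens by atom environment:
  4 × C (aromatic): no H
  2 × N: 1 H each → 2
  2 × O: no H
  1 × C: 3 H
  1 × C: no H
  1 × Cl: no H
  1 × N (charge +1): no H
  1 × O: 1 H
  1 × O (aromatic): no H
  1 × O (charge -1): no H
  Total hydrogens = 6.
Molecular formula: C6H6ClN3O5

C6H6ClN3O5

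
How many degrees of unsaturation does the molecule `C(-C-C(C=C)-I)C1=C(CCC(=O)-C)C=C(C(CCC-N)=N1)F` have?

6

Molecular formula from the SMILES: C17H24FIN2O.
DoU = (2C + 2 + N − H − X)/2 = (2·17 + 2 + 2 − 24 − 2)/2 = 12/2 = 6.
(Structurally: 1 ring(s) + 5 π bond(s) = 6.)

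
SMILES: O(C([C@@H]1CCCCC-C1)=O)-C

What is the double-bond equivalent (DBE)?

2

Molecular formula from the SMILES: C9H16O2.
DoU = (2C + 2 + N − H − X)/2 = (2·9 + 2 + 0 − 16 − 0)/2 = 4/2 = 2.
(Structurally: 1 ring(s) + 1 π bond(s) = 2.)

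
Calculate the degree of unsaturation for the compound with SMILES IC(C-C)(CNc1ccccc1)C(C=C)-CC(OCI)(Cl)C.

5

Molecular formula from the SMILES: C17H24ClI2NO.
DoU = (2C + 2 + N − H − X)/2 = (2·17 + 2 + 1 − 24 − 3)/2 = 10/2 = 5.
(Structurally: 1 ring(s) + 4 π bond(s) = 5.)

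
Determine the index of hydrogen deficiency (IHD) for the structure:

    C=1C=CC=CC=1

4

Molecular formula from the SMILES: C6H6.
DoU = (2C + 2 + N − H − X)/2 = (2·6 + 2 + 0 − 6 − 0)/2 = 8/2 = 4.
(Structurally: 1 ring(s) + 3 π bond(s) = 4.)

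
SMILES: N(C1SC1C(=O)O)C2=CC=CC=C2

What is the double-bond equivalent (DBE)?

Molecular formula from the SMILES: C9H9NO2S.
DoU = (2C + 2 + N − H − X)/2 = (2·9 + 2 + 1 − 9 − 0)/2 = 12/2 = 6.
(Structurally: 2 ring(s) + 4 π bond(s) = 6.)

6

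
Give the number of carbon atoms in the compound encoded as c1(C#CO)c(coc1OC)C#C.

The symbol for carbon appears 9 times in the SMILES. Lowercase c denotes aromatic carbon and counts toward C.

9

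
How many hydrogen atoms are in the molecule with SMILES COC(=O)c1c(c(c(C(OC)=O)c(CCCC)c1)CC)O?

Hydrogens are implicit in SMILES; fill each atom to its normal valence:
  5 × C (aromatic): no H
  4 × C: 3 H each → 12
  4 × C: 2 H each → 8
  4 × O: no H
  2 × C: no H
  1 × C (aromatic): 1 H
  1 × O: 1 H
  Total hydrogens = 22.

22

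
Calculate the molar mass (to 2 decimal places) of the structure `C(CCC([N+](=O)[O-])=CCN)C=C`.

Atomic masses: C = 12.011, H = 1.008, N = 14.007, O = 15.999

Molecular formula: C8H14N2O2.
M = 8×12.011 + 14×1.008 + 2×14.007 + 2×15.999 = 170.21 g/mol.

170.21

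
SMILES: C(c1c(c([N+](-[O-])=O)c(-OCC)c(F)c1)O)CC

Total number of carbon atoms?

The symbol for carbon appears 11 times in the SMILES. Lowercase c denotes aromatic carbon and counts toward C.

11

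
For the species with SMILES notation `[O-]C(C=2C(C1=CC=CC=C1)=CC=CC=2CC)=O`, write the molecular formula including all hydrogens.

C15H13O2-

Heavy atoms from the SMILES: 15 C, 2 O.
Implicit hydrogens by atom environment:
  8 × C (aromatic): 1 H each → 8
  4 × C (aromatic): no H
  1 × C: 3 H
  1 × C: 2 H
  1 × C: no H
  1 × O: no H
  1 × O (charge -1): no H
  Total hydrogens = 13.
Net charge -1.
Molecular formula: C15H13O2-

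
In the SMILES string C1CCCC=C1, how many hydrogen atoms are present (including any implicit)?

Hydrogens are implicit in SMILES; fill each atom to its normal valence:
  4 × C: 2 H each → 8
  2 × C: 1 H each → 2
  Total hydrogens = 10.

10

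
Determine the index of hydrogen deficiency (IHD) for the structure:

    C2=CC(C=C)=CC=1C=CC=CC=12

Molecular formula from the SMILES: C12H10.
DoU = (2C + 2 + N − H − X)/2 = (2·12 + 2 + 0 − 10 − 0)/2 = 16/2 = 8.
(Structurally: 2 ring(s) + 6 π bond(s) = 8.)

8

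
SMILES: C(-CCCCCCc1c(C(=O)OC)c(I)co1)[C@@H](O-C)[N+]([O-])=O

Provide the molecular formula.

C15H22INO6

Heavy atoms from the SMILES: 15 C, 1 I, 1 N, 6 O.
Implicit hydrogens by atom environment:
  7 × C: 2 H each → 14
  4 × O: no H
  3 × C (aromatic): no H
  2 × C: 3 H each → 6
  1 × C (aromatic): 1 H
  1 × C: 1 H
  1 × C: no H
  1 × I: no H
  1 × N (charge +1): no H
  1 × O (aromatic): no H
  1 × O (charge -1): no H
  Total hydrogens = 22.
Molecular formula: C15H22INO6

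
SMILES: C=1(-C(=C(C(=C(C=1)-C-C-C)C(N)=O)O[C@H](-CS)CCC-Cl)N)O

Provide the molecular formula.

Heavy atoms from the SMILES: 15 C, 1 Cl, 2 N, 3 O, 1 S.
Implicit hydrogens by atom environment:
  6 × C: 2 H each → 12
  5 × C (aromatic): no H
  2 × N: 2 H each → 4
  2 × O: no H
  1 × C: 3 H
  1 × C (aromatic): 1 H
  1 × C: 1 H
  1 × C: no H
  1 × Cl: no H
  1 × O: 1 H
  1 × S: 1 H
  Total hydrogens = 23.
Molecular formula: C15H23ClN2O3S

C15H23ClN2O3S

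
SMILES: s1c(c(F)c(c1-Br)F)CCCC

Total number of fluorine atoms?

2

The symbol for fluorine appears 2 times in the SMILES.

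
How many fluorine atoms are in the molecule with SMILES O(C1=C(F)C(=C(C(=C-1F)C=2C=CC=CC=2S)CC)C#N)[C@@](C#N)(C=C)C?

2

The symbol for fluorine appears 2 times in the SMILES.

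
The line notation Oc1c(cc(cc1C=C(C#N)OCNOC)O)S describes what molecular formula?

Heavy atoms from the SMILES: 11 C, 2 N, 4 O, 1 S.
Implicit hydrogens by atom environment:
  4 × C (aromatic): no H
  2 × C (aromatic): 1 H each → 2
  2 × C: no H
  2 × O: 1 H each → 2
  2 × O: no H
  1 × C: 3 H
  1 × C: 2 H
  1 × C: 1 H
  1 × N: 1 H
  1 × N: no H
  1 × S: 1 H
  Total hydrogens = 12.
Molecular formula: C11H12N2O4S

C11H12N2O4S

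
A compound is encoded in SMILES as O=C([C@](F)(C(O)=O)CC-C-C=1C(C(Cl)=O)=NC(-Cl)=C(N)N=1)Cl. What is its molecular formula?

C11H9Cl3FN3O4

Heavy atoms from the SMILES: 11 C, 3 Cl, 1 F, 3 N, 4 O.
Implicit hydrogens by atom environment:
  4 × C (aromatic): no H
  4 × C: no H
  3 × C: 2 H each → 6
  3 × Cl: no H
  3 × O: no H
  2 × N (aromatic): no H
  1 × F: no H
  1 × N: 2 H
  1 × O: 1 H
  Total hydrogens = 9.
Molecular formula: C11H9Cl3FN3O4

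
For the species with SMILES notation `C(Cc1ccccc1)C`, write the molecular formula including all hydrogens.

Heavy atoms from the SMILES: 9 C.
Implicit hydrogens by atom environment:
  5 × C (aromatic): 1 H each → 5
  2 × C: 2 H each → 4
  1 × C: 3 H
  1 × C (aromatic): no H
  Total hydrogens = 12.
Molecular formula: C9H12

C9H12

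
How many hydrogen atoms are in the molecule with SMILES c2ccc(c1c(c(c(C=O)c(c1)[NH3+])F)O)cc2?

11

Hydrogens are implicit in SMILES; fill each atom to its normal valence:
  6 × C (aromatic): 1 H each → 6
  6 × C (aromatic): no H
  1 × C: 1 H
  1 × F: no H
  1 × N (charge +1): 3 H
  1 × O: 1 H
  1 × O: no H
  Total hydrogens = 11.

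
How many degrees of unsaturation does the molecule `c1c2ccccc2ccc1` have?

7

Molecular formula from the SMILES: C10H8.
DoU = (2C + 2 + N − H − X)/2 = (2·10 + 2 + 0 − 8 − 0)/2 = 14/2 = 7.
(Structurally: 2 ring(s) + 5 π bond(s) = 7.)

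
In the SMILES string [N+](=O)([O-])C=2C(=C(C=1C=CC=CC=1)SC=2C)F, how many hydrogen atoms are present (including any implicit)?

8

Hydrogens are implicit in SMILES; fill each atom to its normal valence:
  5 × C (aromatic): 1 H each → 5
  5 × C (aromatic): no H
  1 × C: 3 H
  1 × F: no H
  1 × N (charge +1): no H
  1 × O: no H
  1 × O (charge -1): no H
  1 × S (aromatic): no H
  Total hydrogens = 8.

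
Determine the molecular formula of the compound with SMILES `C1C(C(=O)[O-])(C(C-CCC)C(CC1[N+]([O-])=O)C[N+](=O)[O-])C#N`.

Heavy atoms from the SMILES: 13 C, 3 N, 6 O.
Implicit hydrogens by atom environment:
  6 × C: 2 H each → 12
  3 × C: 1 H each → 3
  3 × C: no H
  3 × O: no H
  3 × O (charge -1): no H
  2 × N (charge +1): no H
  1 × C: 3 H
  1 × N: no H
  Total hydrogens = 18.
Net charge -1.
Molecular formula: C13H18N3O6-

C13H18N3O6-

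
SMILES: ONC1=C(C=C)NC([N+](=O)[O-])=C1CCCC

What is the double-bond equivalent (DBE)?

Molecular formula from the SMILES: C10H15N3O3.
DoU = (2C + 2 + N − H − X)/2 = (2·10 + 2 + 3 − 15 − 0)/2 = 10/2 = 5.
(Structurally: 1 ring(s) + 4 π bond(s) = 5.)

5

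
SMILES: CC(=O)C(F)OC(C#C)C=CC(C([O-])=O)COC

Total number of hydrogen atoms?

14

Hydrogens are implicit in SMILES; fill each atom to its normal valence:
  6 × C: 1 H each → 6
  4 × O: no H
  3 × C: no H
  2 × C: 3 H each → 6
  1 × C: 2 H
  1 × F: no H
  1 × O (charge -1): no H
  Total hydrogens = 14.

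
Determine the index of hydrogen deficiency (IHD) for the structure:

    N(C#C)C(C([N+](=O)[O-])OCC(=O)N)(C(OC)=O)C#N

7

Molecular formula from the SMILES: C9H10N4O6.
DoU = (2C + 2 + N − H − X)/2 = (2·9 + 2 + 4 − 10 − 0)/2 = 14/2 = 7.
(Structurally: 0 ring(s) + 7 π bond(s) = 7.)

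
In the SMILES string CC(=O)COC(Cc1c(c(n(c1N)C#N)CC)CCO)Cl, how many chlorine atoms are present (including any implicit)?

1

The symbol for chlorine appears 1 time in the SMILES.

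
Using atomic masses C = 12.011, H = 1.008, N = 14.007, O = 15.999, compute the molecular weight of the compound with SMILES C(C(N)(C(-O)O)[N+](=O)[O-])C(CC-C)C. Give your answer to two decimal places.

206.24

Molecular formula: C8H18N2O4.
M = 8×12.011 + 18×1.008 + 2×14.007 + 4×15.999 = 206.24 g/mol.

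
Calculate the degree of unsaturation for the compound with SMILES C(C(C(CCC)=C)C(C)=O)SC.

2

Molecular formula from the SMILES: C10H18OS.
DoU = (2C + 2 + N − H − X)/2 = (2·10 + 2 + 0 − 18 − 0)/2 = 4/2 = 2.
(Structurally: 0 ring(s) + 2 π bond(s) = 2.)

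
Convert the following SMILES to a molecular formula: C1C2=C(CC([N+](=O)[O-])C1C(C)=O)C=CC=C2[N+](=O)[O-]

C12H12N2O5

Heavy atoms from the SMILES: 12 C, 2 N, 5 O.
Implicit hydrogens by atom environment:
  3 × C (aromatic): 1 H each → 3
  3 × C (aromatic): no H
  3 × O: no H
  2 × C: 2 H each → 4
  2 × C: 1 H each → 2
  2 × N (charge +1): no H
  2 × O (charge -1): no H
  1 × C: 3 H
  1 × C: no H
  Total hydrogens = 12.
Molecular formula: C12H12N2O5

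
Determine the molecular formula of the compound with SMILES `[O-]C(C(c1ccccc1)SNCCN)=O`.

C10H13N2O2S-

Heavy atoms from the SMILES: 10 C, 2 N, 2 O, 1 S.
Implicit hydrogens by atom environment:
  5 × C (aromatic): 1 H each → 5
  2 × C: 2 H each → 4
  1 × C: 1 H
  1 × C (aromatic): no H
  1 × C: no H
  1 × N: 2 H
  1 × N: 1 H
  1 × O: no H
  1 × O (charge -1): no H
  1 × S: no H
  Total hydrogens = 13.
Net charge -1.
Molecular formula: C10H13N2O2S-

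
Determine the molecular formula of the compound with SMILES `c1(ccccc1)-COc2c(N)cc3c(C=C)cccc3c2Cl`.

C19H16ClNO

Heavy atoms from the SMILES: 19 C, 1 Cl, 1 N, 1 O.
Implicit hydrogens by atom environment:
  9 × C (aromatic): 1 H each → 9
  7 × C (aromatic): no H
  2 × C: 2 H each → 4
  1 × C: 1 H
  1 × Cl: no H
  1 × N: 2 H
  1 × O: no H
  Total hydrogens = 16.
Molecular formula: C19H16ClNO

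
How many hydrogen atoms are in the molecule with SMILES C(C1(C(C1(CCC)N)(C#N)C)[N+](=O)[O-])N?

16

Hydrogens are implicit in SMILES; fill each atom to its normal valence:
  4 × C: no H
  3 × C: 2 H each → 6
  2 × C: 3 H each → 6
  2 × N: 2 H each → 4
  1 × N (charge +1): no H
  1 × N: no H
  1 × O: no H
  1 × O (charge -1): no H
  Total hydrogens = 16.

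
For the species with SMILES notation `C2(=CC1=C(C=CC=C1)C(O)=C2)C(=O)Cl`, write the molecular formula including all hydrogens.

Heavy atoms from the SMILES: 11 C, 1 Cl, 2 O.
Implicit hydrogens by atom environment:
  6 × C (aromatic): 1 H each → 6
  4 × C (aromatic): no H
  1 × C: no H
  1 × Cl: no H
  1 × O: 1 H
  1 × O: no H
  Total hydrogens = 7.
Molecular formula: C11H7ClO2

C11H7ClO2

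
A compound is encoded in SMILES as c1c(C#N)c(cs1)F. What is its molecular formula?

C5H2FNS

Heavy atoms from the SMILES: 5 C, 1 F, 1 N, 1 S.
Implicit hydrogens by atom environment:
  2 × C (aromatic): 1 H each → 2
  2 × C (aromatic): no H
  1 × C: no H
  1 × F: no H
  1 × N: no H
  1 × S (aromatic): no H
  Total hydrogens = 2.
Molecular formula: C5H2FNS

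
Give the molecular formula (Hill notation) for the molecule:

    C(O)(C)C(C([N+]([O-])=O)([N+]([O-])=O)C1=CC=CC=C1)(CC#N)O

C12H13N3O6

Heavy atoms from the SMILES: 12 C, 3 N, 6 O.
Implicit hydrogens by atom environment:
  5 × C (aromatic): 1 H each → 5
  3 × C: no H
  2 × N (charge +1): no H
  2 × O: 1 H each → 2
  2 × O: no H
  2 × O (charge -1): no H
  1 × C: 3 H
  1 × C: 2 H
  1 × C: 1 H
  1 × C (aromatic): no H
  1 × N: no H
  Total hydrogens = 13.
Molecular formula: C12H13N3O6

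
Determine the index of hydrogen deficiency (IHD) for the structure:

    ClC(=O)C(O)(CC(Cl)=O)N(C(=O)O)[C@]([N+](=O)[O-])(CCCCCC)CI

4

Molecular formula from the SMILES: C13H19Cl2IN2O7.
DoU = (2C + 2 + N − H − X)/2 = (2·13 + 2 + 2 − 19 − 3)/2 = 8/2 = 4.
(Structurally: 0 ring(s) + 4 π bond(s) = 4.)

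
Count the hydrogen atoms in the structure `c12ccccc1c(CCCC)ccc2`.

Hydrogens are implicit in SMILES; fill each atom to its normal valence:
  7 × C (aromatic): 1 H each → 7
  3 × C: 2 H each → 6
  3 × C (aromatic): no H
  1 × C: 3 H
  Total hydrogens = 16.

16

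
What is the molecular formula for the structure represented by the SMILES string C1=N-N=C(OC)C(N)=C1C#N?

C6H6N4O

Heavy atoms from the SMILES: 6 C, 4 N, 1 O.
Implicit hydrogens by atom environment:
  3 × C (aromatic): no H
  2 × N (aromatic): no H
  1 × C: 3 H
  1 × C (aromatic): 1 H
  1 × C: no H
  1 × N: 2 H
  1 × N: no H
  1 × O: no H
  Total hydrogens = 6.
Molecular formula: C6H6N4O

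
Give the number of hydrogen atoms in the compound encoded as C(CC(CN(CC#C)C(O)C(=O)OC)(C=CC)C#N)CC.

Hydrogens are implicit in SMILES; fill each atom to its normal valence:
  5 × C: 2 H each → 10
  4 × C: 1 H each → 4
  4 × C: no H
  3 × C: 3 H each → 9
  2 × N: no H
  2 × O: no H
  1 × O: 1 H
  Total hydrogens = 24.

24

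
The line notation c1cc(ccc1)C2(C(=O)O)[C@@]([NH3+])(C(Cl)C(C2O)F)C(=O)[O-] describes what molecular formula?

C13H13ClFNO5

Heavy atoms from the SMILES: 13 C, 1 Cl, 1 F, 1 N, 5 O.
Implicit hydrogens by atom environment:
  5 × C (aromatic): 1 H each → 5
  4 × C: no H
  3 × C: 1 H each → 3
  2 × O: 1 H each → 2
  2 × O: no H
  1 × C (aromatic): no H
  1 × Cl: no H
  1 × F: no H
  1 × N (charge +1): 3 H
  1 × O (charge -1): no H
  Total hydrogens = 13.
Molecular formula: C13H13ClFNO5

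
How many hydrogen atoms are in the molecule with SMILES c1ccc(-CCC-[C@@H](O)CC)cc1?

Hydrogens are implicit in SMILES; fill each atom to its normal valence:
  5 × C (aromatic): 1 H each → 5
  4 × C: 2 H each → 8
  1 × C: 3 H
  1 × C: 1 H
  1 × C (aromatic): no H
  1 × O: 1 H
  Total hydrogens = 18.

18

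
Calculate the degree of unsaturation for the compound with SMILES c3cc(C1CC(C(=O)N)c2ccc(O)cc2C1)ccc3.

Molecular formula from the SMILES: C17H17NO2.
DoU = (2C + 2 + N − H − X)/2 = (2·17 + 2 + 1 − 17 − 0)/2 = 20/2 = 10.
(Structurally: 3 ring(s) + 7 π bond(s) = 10.)

10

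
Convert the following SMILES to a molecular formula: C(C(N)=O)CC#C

C5H7NO

Heavy atoms from the SMILES: 5 C, 1 N, 1 O.
Implicit hydrogens by atom environment:
  2 × C: 2 H each → 4
  2 × C: no H
  1 × C: 1 H
  1 × N: 2 H
  1 × O: no H
  Total hydrogens = 7.
Molecular formula: C5H7NO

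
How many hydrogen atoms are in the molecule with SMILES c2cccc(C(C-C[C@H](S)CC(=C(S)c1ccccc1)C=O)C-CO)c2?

26

Hydrogens are implicit in SMILES; fill each atom to its normal valence:
  10 × C (aromatic): 1 H each → 10
  5 × C: 2 H each → 10
  3 × C: 1 H each → 3
  2 × C: no H
  2 × C (aromatic): no H
  2 × S: 1 H each → 2
  1 × O: 1 H
  1 × O: no H
  Total hydrogens = 26.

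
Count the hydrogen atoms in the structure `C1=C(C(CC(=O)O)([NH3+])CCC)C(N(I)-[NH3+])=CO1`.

Hydrogens are implicit in SMILES; fill each atom to its normal valence:
  3 × C: 2 H each → 6
  2 × C (aromatic): 1 H each → 2
  2 × C (aromatic): no H
  2 × C: no H
  2 × N (charge +1): 3 H each → 6
  1 × C: 3 H
  1 × I: no H
  1 × N: no H
  1 × O: 1 H
  1 × O (aromatic): no H
  1 × O: no H
  Total hydrogens = 18.

18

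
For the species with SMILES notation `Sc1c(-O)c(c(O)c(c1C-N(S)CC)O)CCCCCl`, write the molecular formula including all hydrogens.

Heavy atoms from the SMILES: 13 C, 1 Cl, 1 N, 3 O, 2 S.
Implicit hydrogens by atom environment:
  6 × C: 2 H each → 12
  6 × C (aromatic): no H
  3 × O: 1 H each → 3
  2 × S: 1 H each → 2
  1 × C: 3 H
  1 × Cl: no H
  1 × N: no H
  Total hydrogens = 20.
Molecular formula: C13H20ClNO3S2

C13H20ClNO3S2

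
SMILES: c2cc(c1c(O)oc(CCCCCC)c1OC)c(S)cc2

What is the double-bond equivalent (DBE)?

Molecular formula from the SMILES: C17H22O3S.
DoU = (2C + 2 + N − H − X)/2 = (2·17 + 2 + 0 − 22 − 0)/2 = 14/2 = 7.
(Structurally: 2 ring(s) + 5 π bond(s) = 7.)

7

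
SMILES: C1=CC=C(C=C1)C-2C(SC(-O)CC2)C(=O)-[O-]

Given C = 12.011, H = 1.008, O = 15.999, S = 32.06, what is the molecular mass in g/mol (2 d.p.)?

237.29

Molecular formula: C12H13O3S-.
M = 12×12.011 + 13×1.008 + 3×15.999 + 1×32.06 = 237.29 g/mol.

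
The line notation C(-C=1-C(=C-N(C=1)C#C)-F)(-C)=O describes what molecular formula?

Heavy atoms from the SMILES: 8 C, 1 F, 1 N, 1 O.
Implicit hydrogens by atom environment:
  2 × C (aromatic): 1 H each → 2
  2 × C (aromatic): no H
  2 × C: no H
  1 × C: 3 H
  1 × C: 1 H
  1 × F: no H
  1 × N (aromatic): no H
  1 × O: no H
  Total hydrogens = 6.
Molecular formula: C8H6FNO

C8H6FNO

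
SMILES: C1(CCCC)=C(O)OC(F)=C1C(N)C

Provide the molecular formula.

Heavy atoms from the SMILES: 10 C, 1 F, 1 N, 2 O.
Implicit hydrogens by atom environment:
  4 × C (aromatic): no H
  3 × C: 2 H each → 6
  2 × C: 3 H each → 6
  1 × C: 1 H
  1 × F: no H
  1 × N: 2 H
  1 × O: 1 H
  1 × O (aromatic): no H
  Total hydrogens = 16.
Molecular formula: C10H16FNO2

C10H16FNO2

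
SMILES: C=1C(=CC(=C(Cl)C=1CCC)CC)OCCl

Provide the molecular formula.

Heavy atoms from the SMILES: 12 C, 2 Cl, 1 O.
Implicit hydrogens by atom environment:
  4 × C: 2 H each → 8
  4 × C (aromatic): no H
  2 × C: 3 H each → 6
  2 × C (aromatic): 1 H each → 2
  2 × Cl: no H
  1 × O: no H
  Total hydrogens = 16.
Molecular formula: C12H16Cl2O

C12H16Cl2O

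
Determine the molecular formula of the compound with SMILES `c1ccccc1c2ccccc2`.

Heavy atoms from the SMILES: 12 C.
Implicit hydrogens by atom environment:
  10 × C (aromatic): 1 H each → 10
  2 × C (aromatic): no H
  Total hydrogens = 10.
Molecular formula: C12H10

C12H10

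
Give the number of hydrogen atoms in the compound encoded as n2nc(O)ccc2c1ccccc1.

8

Hydrogens are implicit in SMILES; fill each atom to its normal valence:
  7 × C (aromatic): 1 H each → 7
  3 × C (aromatic): no H
  2 × N (aromatic): no H
  1 × O: 1 H
  Total hydrogens = 8.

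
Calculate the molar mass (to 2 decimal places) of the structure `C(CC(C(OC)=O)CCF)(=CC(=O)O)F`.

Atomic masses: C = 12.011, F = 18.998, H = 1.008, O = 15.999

Molecular formula: C9H12F2O4.
M = 9×12.011 + 2×18.998 + 12×1.008 + 4×15.999 = 222.19 g/mol.

222.19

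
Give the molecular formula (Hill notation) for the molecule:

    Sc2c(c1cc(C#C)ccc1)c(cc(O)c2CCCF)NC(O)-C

C19H20FNO2S

Heavy atoms from the SMILES: 19 C, 1 F, 1 N, 2 O, 1 S.
Implicit hydrogens by atom environment:
  7 × C (aromatic): no H
  5 × C (aromatic): 1 H each → 5
  3 × C: 2 H each → 6
  2 × C: 1 H each → 2
  2 × O: 1 H each → 2
  1 × C: 3 H
  1 × C: no H
  1 × F: no H
  1 × N: 1 H
  1 × S: 1 H
  Total hydrogens = 20.
Molecular formula: C19H20FNO2S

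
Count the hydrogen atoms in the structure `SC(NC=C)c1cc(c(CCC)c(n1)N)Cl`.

Hydrogens are implicit in SMILES; fill each atom to its normal valence:
  4 × C (aromatic): no H
  3 × C: 2 H each → 6
  2 × C: 1 H each → 2
  1 × C: 3 H
  1 × C (aromatic): 1 H
  1 × Cl: no H
  1 × N: 2 H
  1 × N: 1 H
  1 × N (aromatic): no H
  1 × S: 1 H
  Total hydrogens = 16.

16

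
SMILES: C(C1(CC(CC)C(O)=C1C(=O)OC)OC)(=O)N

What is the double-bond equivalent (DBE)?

4

Molecular formula from the SMILES: C11H17NO5.
DoU = (2C + 2 + N − H − X)/2 = (2·11 + 2 + 1 − 17 − 0)/2 = 8/2 = 4.
(Structurally: 1 ring(s) + 3 π bond(s) = 4.)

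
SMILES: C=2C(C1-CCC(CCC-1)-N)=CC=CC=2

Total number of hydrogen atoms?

Hydrogens are implicit in SMILES; fill each atom to its normal valence:
  5 × C: 2 H each → 10
  5 × C (aromatic): 1 H each → 5
  2 × C: 1 H each → 2
  1 × C (aromatic): no H
  1 × N: 2 H
  Total hydrogens = 19.

19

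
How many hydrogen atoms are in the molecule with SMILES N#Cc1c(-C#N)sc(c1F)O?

1

Hydrogens are implicit in SMILES; fill each atom to its normal valence:
  4 × C (aromatic): no H
  2 × C: no H
  2 × N: no H
  1 × F: no H
  1 × O: 1 H
  1 × S (aromatic): no H
  Total hydrogens = 1.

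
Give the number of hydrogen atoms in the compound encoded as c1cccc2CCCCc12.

Hydrogens are implicit in SMILES; fill each atom to its normal valence:
  4 × C: 2 H each → 8
  4 × C (aromatic): 1 H each → 4
  2 × C (aromatic): no H
  Total hydrogens = 12.

12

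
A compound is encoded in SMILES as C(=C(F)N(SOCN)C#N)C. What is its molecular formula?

C5H8FN3OS

Heavy atoms from the SMILES: 5 C, 1 F, 3 N, 1 O, 1 S.
Implicit hydrogens by atom environment:
  2 × C: no H
  2 × N: no H
  1 × C: 3 H
  1 × C: 2 H
  1 × C: 1 H
  1 × F: no H
  1 × N: 2 H
  1 × O: no H
  1 × S: no H
  Total hydrogens = 8.
Molecular formula: C5H8FN3OS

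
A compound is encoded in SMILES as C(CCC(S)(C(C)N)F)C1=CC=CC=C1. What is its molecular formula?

Heavy atoms from the SMILES: 12 C, 1 F, 1 N, 1 S.
Implicit hydrogens by atom environment:
  5 × C (aromatic): 1 H each → 5
  3 × C: 2 H each → 6
  1 × C: 3 H
  1 × C: 1 H
  1 × C: no H
  1 × C (aromatic): no H
  1 × F: no H
  1 × N: 2 H
  1 × S: 1 H
  Total hydrogens = 18.
Molecular formula: C12H18FNS

C12H18FNS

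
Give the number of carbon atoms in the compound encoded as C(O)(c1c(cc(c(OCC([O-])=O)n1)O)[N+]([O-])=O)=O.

8

The symbol for carbon appears 8 times in the SMILES. Lowercase c denotes aromatic carbon and counts toward C.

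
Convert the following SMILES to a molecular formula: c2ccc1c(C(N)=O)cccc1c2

Heavy atoms from the SMILES: 11 C, 1 N, 1 O.
Implicit hydrogens by atom environment:
  7 × C (aromatic): 1 H each → 7
  3 × C (aromatic): no H
  1 × C: no H
  1 × N: 2 H
  1 × O: no H
  Total hydrogens = 9.
Molecular formula: C11H9NO

C11H9NO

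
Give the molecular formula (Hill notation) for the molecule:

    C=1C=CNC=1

C4H5N

Heavy atoms from the SMILES: 4 C, 1 N.
Implicit hydrogens by atom environment:
  4 × C (aromatic): 1 H each → 4
  1 × N (aromatic): 1 H
  Total hydrogens = 5.
Molecular formula: C4H5N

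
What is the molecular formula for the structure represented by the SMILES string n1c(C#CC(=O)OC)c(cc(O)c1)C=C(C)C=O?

Heavy atoms from the SMILES: 13 C, 1 N, 4 O.
Implicit hydrogens by atom environment:
  4 × C: no H
  3 × C (aromatic): no H
  3 × O: no H
  2 × C: 3 H each → 6
  2 × C (aromatic): 1 H each → 2
  2 × C: 1 H each → 2
  1 × N (aromatic): no H
  1 × O: 1 H
  Total hydrogens = 11.
Molecular formula: C13H11NO4

C13H11NO4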